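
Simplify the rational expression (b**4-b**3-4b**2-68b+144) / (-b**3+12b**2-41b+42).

(-b**3-b**2+2b+72)/(b**2-10b+21)

Euclidean algorithm in ℚ[b]:
  b**4-b**3-4b**2-68b+144 = (-b-11)(-b**3+12b**2-41b+42) + (87b**2-477b+606)
  -b**3+12b**2-41b+42 = (-(1/87)b+63/841)(87b**2-477b+606) + ((1428/841)b-2856/841)
  87b**2-477b+606 = ((24389/476)b-84941/476)((1428/841)b-2856/841) + (0)
Last nonzero remainder: (1428/841)b-2856/841. Dividing through by 1428/841 gives the monic gcd b-2.
Cancel b-2 from numerator and denominator to get the reduced form.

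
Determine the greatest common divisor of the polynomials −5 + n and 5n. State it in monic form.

Euclidean algorithm in ℚ[n]:
  n − 5 = (1/5)(5n) + (−5)
  5n = (−n)(−5) + (0)
The last nonzero remainder is the constant −5, so the polynomials are coprime and gcd = 1.

1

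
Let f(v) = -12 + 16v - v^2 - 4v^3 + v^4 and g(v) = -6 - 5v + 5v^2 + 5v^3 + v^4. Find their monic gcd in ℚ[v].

By polynomial division,
  v^4 - 4v^3 - v^2 + 16v - 12 = (v^4 + 5v^3 + 5v^2 - 5v - 6) + (-9v^3 - 6v^2 + 21v - 6)
  v^4 + 5v^3 + 5v^2 - 5v - 6 = (-(1/9)v - 13/27)(-9v^3 - 6v^2 + 21v - 6) + ((40/9)v^2 + (40/9)v - 80/9)
  -9v^3 - 6v^2 + 21v - 6 = (-(81/40)v + 27/40)((40/9)v^2 + (40/9)v - 80/9) + (0)
Last nonzero remainder: (40/9)v^2 + (40/9)v - 80/9. Dividing through by 40/9 gives the monic gcd v^2 + v - 2.

-2 + v + v^2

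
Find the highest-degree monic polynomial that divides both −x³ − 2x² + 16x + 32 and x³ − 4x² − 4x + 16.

x² − 2x − 8

Repeated division with remainder:
  −x³ − 2x² + 16x + 32 = (−1)(x³ − 4x² − 4x + 16) + (−6x² + 12x + 48)
  x³ − 4x² − 4x + 16 = (−(1/6)x + 1/3)(−6x² + 12x + 48) + (0)
Last nonzero remainder: −6x² + 12x + 48. Dividing through by −6 gives the monic gcd x² − 2x − 8.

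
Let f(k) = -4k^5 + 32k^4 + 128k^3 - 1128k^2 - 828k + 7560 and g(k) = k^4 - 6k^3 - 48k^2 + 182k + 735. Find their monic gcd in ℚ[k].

By polynomial division,
  -4k^5 + 32k^4 + 128k^3 - 1128k^2 - 828k + 7560 = (-4k + 8)(k^4 - 6k^3 - 48k^2 + 182k + 735) + (-16k^3 - 16k^2 + 656k + 1680)
  k^4 - 6k^3 - 48k^2 + 182k + 735 = (-(1/16)k + 7/16)(-16k^3 - 16k^2 + 656k + 1680) + (0)
Last nonzero remainder: -16k^3 - 16k^2 + 656k + 1680. Dividing through by -16 gives the monic gcd k^3 + k^2 - 41k - 105.

k^3 + k^2 - 41k - 105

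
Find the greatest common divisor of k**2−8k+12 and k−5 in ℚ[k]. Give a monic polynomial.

Repeated division with remainder:
  k**2−8k+12 = (k−3)(k−5) + (−3)
  k−5 = (−(1/3)k+5/3)(−3) + (0)
The last nonzero remainder is the constant −3, so the polynomials are coprime and gcd = 1.

1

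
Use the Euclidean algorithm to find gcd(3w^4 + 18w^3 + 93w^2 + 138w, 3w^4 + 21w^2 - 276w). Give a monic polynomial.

Repeated division with remainder:
  3w^4 + 18w^3 + 93w^2 + 138w = (3w^4 + 21w^2 - 276w) + (18w^3 + 72w^2 + 414w)
  3w^4 + 21w^2 - 276w = ((1/6)w - 2/3)(18w^3 + 72w^2 + 414w) + (0)
Last nonzero remainder: 18w^3 + 72w^2 + 414w. Dividing through by 18 gives the monic gcd w^3 + 4w^2 + 23w.

w^3 + 4w^2 + 23w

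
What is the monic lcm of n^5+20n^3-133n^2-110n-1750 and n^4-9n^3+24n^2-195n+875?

Repeated division with remainder:
  n^5+20n^3-133n^2-110n-1750 = (n+9)(n^4-9n^3+24n^2-195n+875) + (77n^3-154n^2+770n-9625)
  n^4-9n^3+24n^2-195n+875 = ((1/77)n-1/11)(77n^3-154n^2+770n-9625) + (0)
Last nonzero remainder: 77n^3-154n^2+770n-9625. Dividing through by 77 gives the monic gcd n^3-2n^2+10n-125.
Then lcm(f, g) = f·g / gcd(f, g); expanding and making the result monic gives the answer.

n^6-7n^5+20n^4-273n^3+821n^2-980n+12250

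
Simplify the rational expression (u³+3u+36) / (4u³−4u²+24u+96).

(u+3)/(4u+8)

Euclidean algorithm in ℚ[u]:
  u³+3u+36 = (1/4)(4u³−4u²+24u+96) + (u²−3u+12)
  4u³−4u²+24u+96 = (4u+8)(u²−3u+12) + (0)
The last nonzero remainder u²−3u+12 is already monic.
Cancel u²−3u+12 from numerator and denominator to get the reduced form.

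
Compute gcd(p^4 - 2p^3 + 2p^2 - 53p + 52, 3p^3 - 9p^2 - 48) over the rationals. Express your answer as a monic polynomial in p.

Euclidean algorithm in ℚ[p]:
  p^4 - 2p^3 + 2p^2 - 53p + 52 = ((1/3)p + 1/3)(3p^3 - 9p^2 - 48) + (5p^2 - 37p + 68)
  3p^3 - 9p^2 - 48 = ((3/5)p + 66/25)(5p^2 - 37p + 68) + ((1422/25)p - 5688/25)
  5p^2 - 37p + 68 = ((125/1422)p - 425/1422)((1422/25)p - 5688/25) + (0)
Last nonzero remainder: (1422/25)p - 5688/25. Dividing through by 1422/25 gives the monic gcd p - 4.

p - 4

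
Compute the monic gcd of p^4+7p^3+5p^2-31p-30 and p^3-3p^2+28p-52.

p-2

Euclidean algorithm in ℚ[p]:
  p^4+7p^3+5p^2-31p-30 = (p+10)(p^3-3p^2+28p-52) + (7p^2-259p+490)
  p^3-3p^2+28p-52 = ((1/7)p+34/7)(7p^2-259p+490) + (1216p-2432)
  7p^2-259p+490 = ((7/1216)p-245/1216)(1216p-2432) + (0)
Last nonzero remainder: 1216p-2432. Dividing through by 1216 gives the monic gcd p-2.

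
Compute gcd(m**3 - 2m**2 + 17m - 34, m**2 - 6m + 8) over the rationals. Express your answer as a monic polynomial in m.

Repeated division with remainder:
  m**3 - 2m**2 + 17m - 34 = (m + 4)(m**2 - 6m + 8) + (33m - 66)
  m**2 - 6m + 8 = ((1/33)m - 4/33)(33m - 66) + (0)
Last nonzero remainder: 33m - 66. Dividing through by 33 gives the monic gcd m - 2.

m - 2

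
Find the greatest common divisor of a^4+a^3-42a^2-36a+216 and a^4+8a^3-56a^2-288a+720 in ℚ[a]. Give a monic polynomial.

By polynomial division,
  a^4+a^3-42a^2-36a+216 = (a^4+8a^3-56a^2-288a+720) + (-7a^3+14a^2+252a-504)
  a^4+8a^3-56a^2-288a+720 = (-(1/7)a-10/7)(-7a^3+14a^2+252a-504) + (0)
Last nonzero remainder: -7a^3+14a^2+252a-504. Dividing through by -7 gives the monic gcd a^3-2a^2-36a+72.

a^3-2a^2-36a+72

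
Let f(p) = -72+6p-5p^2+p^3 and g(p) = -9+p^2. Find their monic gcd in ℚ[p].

1

By polynomial division,
  p^3-5p^2+6p-72 = (p-5)(p^2-9) + (15p-117)
  p^2-9 = ((1/15)p+13/25)(15p-117) + (1296/25)
  15p-117 = ((125/432)p-325/144)(1296/25) + (0)
The last nonzero remainder is the constant 1296/25, so the polynomials are coprime and gcd = 1.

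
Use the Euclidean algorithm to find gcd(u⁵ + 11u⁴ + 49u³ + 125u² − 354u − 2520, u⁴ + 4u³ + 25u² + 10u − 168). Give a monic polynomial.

Repeated division with remainder:
  u⁵ + 11u⁴ + 49u³ + 125u² − 354u − 2520 = (u + 7)(u⁴ + 4u³ + 25u² + 10u − 168) + (−4u³ − 60u² − 256u − 1344)
  u⁴ + 4u³ + 25u² + 10u − 168 = (−(1/4)u + 11/4)(−4u³ − 60u² − 256u − 1344) + (126u² + 378u + 3528)
  −4u³ − 60u² − 256u − 1344 = (−(2/63)u − 8/21)(126u² + 378u + 3528) + (0)
Last nonzero remainder: 126u² + 378u + 3528. Dividing through by 126 gives the monic gcd u² + 3u + 28.

u² + 3u + 28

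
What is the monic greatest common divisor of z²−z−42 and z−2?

Apply the Euclidean algorithm:
  z²−z−42 = (z+1)(z−2) + (−40)
  z−2 = (−(1/40)z+1/20)(−40) + (0)
The last nonzero remainder is the constant −40, so the polynomials are coprime and gcd = 1.

1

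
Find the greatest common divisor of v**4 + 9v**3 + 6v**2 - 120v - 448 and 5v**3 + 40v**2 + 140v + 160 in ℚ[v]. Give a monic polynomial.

Apply the Euclidean algorithm:
  v**4 + 9v**3 + 6v**2 - 120v - 448 = ((1/5)v + 1/5)(5v**3 + 40v**2 + 140v + 160) + (-30v**2 - 180v - 480)
  5v**3 + 40v**2 + 140v + 160 = (-(1/6)v - 1/3)(-30v**2 - 180v - 480) + (0)
Last nonzero remainder: -30v**2 - 180v - 480. Dividing through by -30 gives the monic gcd v**2 + 6v + 16.

v**2 + 6v + 16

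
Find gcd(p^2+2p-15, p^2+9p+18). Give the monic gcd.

Euclidean algorithm in ℚ[p]:
  p^2+2p-15 = (p^2+9p+18) + (-7p-33)
  p^2+9p+18 = (-(1/7)p-30/49)(-7p-33) + (-108/49)
  -7p-33 = ((343/108)p+539/36)(-108/49) + (0)
The last nonzero remainder is the constant -108/49, so the polynomials are coprime and gcd = 1.

1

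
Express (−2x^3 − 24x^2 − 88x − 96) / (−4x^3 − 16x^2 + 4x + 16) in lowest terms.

Apply the Euclidean algorithm:
  −2x^3 − 24x^2 − 88x − 96 = (1/2)(−4x^3 − 16x^2 + 4x + 16) + (−16x^2 − 90x − 104)
  −4x^3 − 16x^2 + 4x + 16 = ((1/4)x − 13/32)(−16x^2 − 90x − 104) + (−(105/16)x − 105/4)
  −16x^2 − 90x − 104 = ((256/105)x + 416/105)(−(105/16)x − 105/4) + (0)
Last nonzero remainder: −(105/16)x − 105/4. Dividing through by −105/16 gives the monic gcd x + 4.
Cancel x + 4 from numerator and denominator to get the reduced form.

(x^2 + 8x + 12)/(2x^2 − 2)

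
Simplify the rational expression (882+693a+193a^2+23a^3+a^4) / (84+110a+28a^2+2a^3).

(21+10a+a^2)/(2+2a)

Euclidean algorithm in ℚ[a]:
  a^4+23a^3+193a^2+693a+882 = ((1/2)a+9/2)(2a^3+28a^2+110a+84) + (12a^2+156a+504)
  2a^3+28a^2+110a+84 = ((1/6)a+1/6)(12a^2+156a+504) + (0)
Last nonzero remainder: 12a^2+156a+504. Dividing through by 12 gives the monic gcd a^2+13a+42.
Cancel a^2+13a+42 from numerator and denominator to get the reduced form.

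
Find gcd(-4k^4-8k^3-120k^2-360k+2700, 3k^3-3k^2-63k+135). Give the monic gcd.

Euclidean algorithm in ℚ[k]:
  -4k^4-8k^3-120k^2-360k+2700 = (-(4/3)k-4)(3k^3-3k^2-63k+135) + (-216k^2-432k+3240)
  3k^3-3k^2-63k+135 = (-(1/72)k+1/24)(-216k^2-432k+3240) + (0)
Last nonzero remainder: -216k^2-432k+3240. Dividing through by -216 gives the monic gcd k^2+2k-15.

k^2+2k-15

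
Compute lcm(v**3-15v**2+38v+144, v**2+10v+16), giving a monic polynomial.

v**4-7v**3-82v**2+448v+1152

Repeated division with remainder:
  v**3-15v**2+38v+144 = (v-25)(v**2+10v+16) + (272v+544)
  v**2+10v+16 = ((1/272)v+1/34)(272v+544) + (0)
Last nonzero remainder: 272v+544. Dividing through by 272 gives the monic gcd v+2.
Then lcm(f, g) = f·g / gcd(f, g); expanding and making the result monic gives the answer.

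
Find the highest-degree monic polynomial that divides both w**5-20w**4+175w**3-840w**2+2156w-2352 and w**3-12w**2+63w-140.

w**2-7w+28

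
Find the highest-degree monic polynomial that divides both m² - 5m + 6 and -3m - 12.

1

Euclidean algorithm in ℚ[m]:
  m² - 5m + 6 = (-(1/3)m + 3)(-3m - 12) + (42)
  -3m - 12 = (-(1/14)m - 2/7)(42) + (0)
The last nonzero remainder is the constant 42, so the polynomials are coprime and gcd = 1.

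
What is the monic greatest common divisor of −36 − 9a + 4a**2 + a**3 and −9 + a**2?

−9 + a**2

Euclidean algorithm in ℚ[a]:
  a**3 + 4a**2 − 9a − 36 = (a + 4)(a**2 − 9) + (0)
The last nonzero remainder a**2 − 9 is already monic.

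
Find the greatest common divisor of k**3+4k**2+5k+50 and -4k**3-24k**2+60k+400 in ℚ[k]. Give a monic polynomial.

k+5

By polynomial division,
  k**3+4k**2+5k+50 = (-1/4)(-4k**3-24k**2+60k+400) + (-2k**2+20k+150)
  -4k**3-24k**2+60k+400 = (2k+32)(-2k**2+20k+150) + (-880k-4400)
  -2k**2+20k+150 = ((1/440)k-3/88)(-880k-4400) + (0)
Last nonzero remainder: -880k-4400. Dividing through by -880 gives the monic gcd k+5.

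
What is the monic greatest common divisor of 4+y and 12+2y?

1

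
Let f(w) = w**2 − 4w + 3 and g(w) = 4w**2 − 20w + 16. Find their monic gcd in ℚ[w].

w − 1

By polynomial division,
  w**2 − 4w + 3 = (1/4)(4w**2 − 20w + 16) + (w − 1)
  4w**2 − 20w + 16 = (4w − 16)(w − 1) + (0)
The last nonzero remainder w − 1 is already monic.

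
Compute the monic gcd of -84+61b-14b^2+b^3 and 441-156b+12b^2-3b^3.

-3+b

Repeated division with remainder:
  b^3-14b^2+61b-84 = (-1/3)(-3b^3+12b^2-156b+441) + (-10b^2+9b+63)
  -3b^3+12b^2-156b+441 = ((3/10)b-93/100)(-10b^2+9b+63) + (-(16653/100)b+49959/100)
  -10b^2+9b+63 = ((1000/16653)b+100/793)(-(16653/100)b+49959/100) + (0)
Last nonzero remainder: -(16653/100)b+49959/100. Dividing through by -16653/100 gives the monic gcd b-3.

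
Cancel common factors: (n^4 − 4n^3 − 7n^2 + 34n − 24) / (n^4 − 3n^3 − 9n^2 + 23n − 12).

(n − 2)/(n − 1)

By polynomial division,
  n^4 − 4n^3 − 7n^2 + 34n − 24 = (n^4 − 3n^3 − 9n^2 + 23n − 12) + (−n^3 + 2n^2 + 11n − 12)
  n^4 − 3n^3 − 9n^2 + 23n − 12 = (−n + 1)(−n^3 + 2n^2 + 11n − 12) + (0)
Last nonzero remainder: −n^3 + 2n^2 + 11n − 12. Dividing through by −1 gives the monic gcd n^3 − 2n^2 − 11n + 12.
Cancel n^3 − 2n^2 − 11n + 12 from numerator and denominator to get the reduced form.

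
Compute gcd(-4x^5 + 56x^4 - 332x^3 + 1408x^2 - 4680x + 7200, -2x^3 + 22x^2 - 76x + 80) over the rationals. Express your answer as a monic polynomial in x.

x^2 - 9x + 20

Apply the Euclidean algorithm:
  -4x^5 + 56x^4 - 332x^3 + 1408x^2 - 4680x + 7200 = (2x^2 - 6x + 24)(-2x^3 + 22x^2 - 76x + 80) + (264x^2 - 2376x + 5280)
  -2x^3 + 22x^2 - 76x + 80 = (-(1/132)x + 1/66)(264x^2 - 2376x + 5280) + (0)
Last nonzero remainder: 264x^2 - 2376x + 5280. Dividing through by 264 gives the monic gcd x^2 - 9x + 20.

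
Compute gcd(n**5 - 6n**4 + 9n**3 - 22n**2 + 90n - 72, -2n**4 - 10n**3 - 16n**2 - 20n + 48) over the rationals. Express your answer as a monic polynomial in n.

Repeated division with remainder:
  n**5 - 6n**4 + 9n**3 - 22n**2 + 90n - 72 = (-(1/2)n + 11/2)(-2n**4 - 10n**3 - 16n**2 - 20n + 48) + (56n**3 + 56n**2 + 224n - 336)
  -2n**4 - 10n**3 - 16n**2 - 20n + 48 = (-(1/28)n - 1/7)(56n**3 + 56n**2 + 224n - 336) + (0)
Last nonzero remainder: 56n**3 + 56n**2 + 224n - 336. Dividing through by 56 gives the monic gcd n**3 + n**2 + 4n - 6.

n**3 + n**2 + 4n - 6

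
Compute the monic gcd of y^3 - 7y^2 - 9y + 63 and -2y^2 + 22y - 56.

y - 7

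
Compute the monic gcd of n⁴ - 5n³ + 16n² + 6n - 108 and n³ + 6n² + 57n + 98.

n + 2

Euclidean algorithm in ℚ[n]:
  n⁴ - 5n³ + 16n² + 6n - 108 = (n - 11)(n³ + 6n² + 57n + 98) + (25n² + 535n + 970)
  n³ + 6n² + 57n + 98 = ((1/25)n - 77/125)(25n² + 535n + 970) + ((8694/25)n + 17388/25)
  25n² + 535n + 970 = ((625/8694)n + 12125/8694)((8694/25)n + 17388/25) + (0)
Last nonzero remainder: (8694/25)n + 17388/25. Dividing through by 8694/25 gives the monic gcd n + 2.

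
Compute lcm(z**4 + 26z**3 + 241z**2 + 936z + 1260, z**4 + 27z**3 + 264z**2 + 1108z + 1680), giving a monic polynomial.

z**5 + 30z**4 + 345z**3 + 1900z**2 + 5004z + 5040

By polynomial division,
  z**4 + 26z**3 + 241z**2 + 936z + 1260 = (z**4 + 27z**3 + 264z**2 + 1108z + 1680) + (-z**3 - 23z**2 - 172z - 420)
  z**4 + 27z**3 + 264z**2 + 1108z + 1680 = (-z - 4)(-z**3 - 23z**2 - 172z - 420) + (0)
Last nonzero remainder: -z**3 - 23z**2 - 172z - 420. Dividing through by -1 gives the monic gcd z**3 + 23z**2 + 172z + 420.
Then lcm(f, g) = f·g / gcd(f, g); expanding and making the result monic gives the answer.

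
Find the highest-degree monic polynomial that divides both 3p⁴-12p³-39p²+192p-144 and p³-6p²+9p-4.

By polynomial division,
  3p⁴-12p³-39p²+192p-144 = (3p+6)(p³-6p²+9p-4) + (-30p²+150p-120)
  p³-6p²+9p-4 = (-(1/30)p+1/30)(-30p²+150p-120) + (0)
Last nonzero remainder: -30p²+150p-120. Dividing through by -30 gives the monic gcd p²-5p+4.

p²-5p+4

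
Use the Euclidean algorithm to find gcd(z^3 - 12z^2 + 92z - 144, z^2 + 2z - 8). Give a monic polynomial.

z - 2

Apply the Euclidean algorithm:
  z^3 - 12z^2 + 92z - 144 = (z - 14)(z^2 + 2z - 8) + (128z - 256)
  z^2 + 2z - 8 = ((1/128)z + 1/32)(128z - 256) + (0)
Last nonzero remainder: 128z - 256. Dividing through by 128 gives the monic gcd z - 2.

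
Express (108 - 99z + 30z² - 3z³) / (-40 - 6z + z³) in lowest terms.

Apply the Euclidean algorithm:
  -3z³ + 30z² - 99z + 108 = (-3)(z³ - 6z - 40) + (30z² - 117z - 12)
  z³ - 6z - 40 = ((1/30)z + 13/100)(30z² - 117z - 12) + ((961/100)z - 961/25)
  30z² - 117z - 12 = ((3000/961)z + 300/961)((961/100)z - 961/25) + (0)
Last nonzero remainder: (961/100)z - 961/25. Dividing through by 961/100 gives the monic gcd z - 4.
Cancel z - 4 from numerator and denominator to get the reduced form.

(-27 + 18z - 3z²)/(10 + 4z + z²)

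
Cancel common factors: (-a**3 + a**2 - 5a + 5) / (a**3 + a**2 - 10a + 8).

(-a**2 - 5)/(a**2 + 2a - 8)

Repeated division with remainder:
  -a**3 + a**2 - 5a + 5 = (-1)(a**3 + a**2 - 10a + 8) + (2a**2 - 15a + 13)
  a**3 + a**2 - 10a + 8 = ((1/2)a + 17/4)(2a**2 - 15a + 13) + ((189/4)a - 189/4)
  2a**2 - 15a + 13 = ((8/189)a - 52/189)((189/4)a - 189/4) + (0)
Last nonzero remainder: (189/4)a - 189/4. Dividing through by 189/4 gives the monic gcd a - 1.
Cancel a - 1 from numerator and denominator to get the reduced form.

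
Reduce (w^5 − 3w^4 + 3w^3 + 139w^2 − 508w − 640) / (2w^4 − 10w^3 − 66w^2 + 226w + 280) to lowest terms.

Repeated division with remainder:
  w^5 − 3w^4 + 3w^3 + 139w^2 − 508w − 640 = ((1/2)w + 1)(2w^4 − 10w^3 − 66w^2 + 226w + 280) + (46w^3 + 92w^2 − 874w − 920)
  2w^4 − 10w^3 − 66w^2 + 226w + 280 = ((1/23)w − 7/23)(46w^3 + 92w^2 − 874w − 920) + (0)
Last nonzero remainder: 46w^3 + 92w^2 − 874w − 920. Dividing through by 46 gives the monic gcd w^3 + 2w^2 − 19w − 20.
Cancel w^3 + 2w^2 − 19w − 20 from numerator and denominator to get the reduced form.

(w^2 − 5w + 32)/(2w − 14)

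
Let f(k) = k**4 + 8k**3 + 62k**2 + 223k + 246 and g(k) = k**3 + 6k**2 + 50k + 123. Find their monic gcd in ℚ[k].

Apply the Euclidean algorithm:
  k**4 + 8k**3 + 62k**2 + 223k + 246 = (k + 2)(k**3 + 6k**2 + 50k + 123) + (0)
The last nonzero remainder k**3 + 6k**2 + 50k + 123 is already monic.

k**3 + 6k**2 + 50k + 123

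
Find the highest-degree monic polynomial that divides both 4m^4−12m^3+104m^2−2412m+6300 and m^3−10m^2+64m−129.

Apply the Euclidean algorithm:
  4m^4−12m^3+104m^2−2412m+6300 = (4m+28)(m^3−10m^2+64m−129) + (128m^2−3688m+9912)
  m^3−10m^2+64m−129 = ((1/128)m+301/2048)(128m^2−3688m+9912) + ((135321/256)m−405963/256)
  128m^2−3688m+9912 = ((32768/135321)m−845824/135321)((135321/256)m−405963/256) + (0)
Last nonzero remainder: (135321/256)m−405963/256. Dividing through by 135321/256 gives the monic gcd m−3.

m−3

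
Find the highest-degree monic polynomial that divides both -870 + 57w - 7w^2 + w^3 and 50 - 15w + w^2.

Apply the Euclidean algorithm:
  w^3 - 7w^2 + 57w - 870 = (w + 8)(w^2 - 15w + 50) + (127w - 1270)
  w^2 - 15w + 50 = ((1/127)w - 5/127)(127w - 1270) + (0)
Last nonzero remainder: 127w - 1270. Dividing through by 127 gives the monic gcd w - 10.

-10 + w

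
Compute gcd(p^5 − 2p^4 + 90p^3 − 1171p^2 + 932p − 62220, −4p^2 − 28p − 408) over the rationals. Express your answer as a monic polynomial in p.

p^2 + 7p + 102

Euclidean algorithm in ℚ[p]:
  p^5 − 2p^4 + 90p^3 − 1171p^2 + 932p − 62220 = (−(1/4)p^3 + (9/4)p^2 − (51/4)p + 305/2)(−4p^2 − 28p − 408) + (0)
Last nonzero remainder: −4p^2 − 28p − 408. Dividing through by −4 gives the monic gcd p^2 + 7p + 102.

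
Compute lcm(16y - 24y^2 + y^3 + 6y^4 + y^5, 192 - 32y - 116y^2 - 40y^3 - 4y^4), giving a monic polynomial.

Euclidean algorithm in ℚ[y]:
  y^5 + 6y^4 + y^3 - 24y^2 + 16y = (-(1/4)y + 1)(-4y^4 - 40y^3 - 116y^2 - 32y + 192) + (12y^3 + 84y^2 + 96y - 192)
  -4y^4 - 40y^3 - 116y^2 - 32y + 192 = (-(1/3)y - 1)(12y^3 + 84y^2 + 96y - 192) + (0)
Last nonzero remainder: 12y^3 + 84y^2 + 96y - 192. Dividing through by 12 gives the monic gcd y^3 + 7y^2 + 8y - 16.
Then lcm(f, g) = f·g / gcd(f, g); expanding and making the result monic gives the answer.

48y - 56y^2 - 21y^3 + 19y^4 + 9y^5 + y^6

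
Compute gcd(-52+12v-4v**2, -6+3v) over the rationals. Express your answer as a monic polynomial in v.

Apply the Euclidean algorithm:
  -4v**2+12v-52 = (-(4/3)v+4/3)(3v-6) + (-44)
  3v-6 = (-(3/44)v+3/22)(-44) + (0)
The last nonzero remainder is the constant -44, so the polynomials are coprime and gcd = 1.

1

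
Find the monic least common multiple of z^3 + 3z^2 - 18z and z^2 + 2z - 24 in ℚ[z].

z^4 - z^3 - 30z^2 + 72z

By polynomial division,
  z^3 + 3z^2 - 18z = (z + 1)(z^2 + 2z - 24) + (4z + 24)
  z^2 + 2z - 24 = ((1/4)z - 1)(4z + 24) + (0)
Last nonzero remainder: 4z + 24. Dividing through by 4 gives the monic gcd z + 6.
Then lcm(f, g) = f·g / gcd(f, g); expanding and making the result monic gives the answer.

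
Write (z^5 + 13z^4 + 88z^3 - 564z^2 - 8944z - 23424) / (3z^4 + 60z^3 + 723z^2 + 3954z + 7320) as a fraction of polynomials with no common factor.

(z^2 - 2z - 48)/(3z + 15)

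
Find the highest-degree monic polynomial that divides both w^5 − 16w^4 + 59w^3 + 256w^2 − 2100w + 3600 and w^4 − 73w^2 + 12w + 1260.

Repeated division with remainder:
  w^5 − 16w^4 + 59w^3 + 256w^2 − 2100w + 3600 = (w − 16)(w^4 − 73w^2 + 12w + 1260) + (132w^3 − 924w^2 − 3168w + 23760)
  w^4 − 73w^2 + 12w + 1260 = ((1/132)w + 7/132)(132w^3 − 924w^2 − 3168w + 23760) + (0)
Last nonzero remainder: 132w^3 − 924w^2 − 3168w + 23760. Dividing through by 132 gives the monic gcd w^3 − 7w^2 − 24w + 180.

w^3 − 7w^2 − 24w + 180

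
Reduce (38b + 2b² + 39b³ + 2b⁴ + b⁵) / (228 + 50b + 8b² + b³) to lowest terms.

(b + b³)/(6 + b)

Repeated division with remainder:
  b⁵ + 2b⁴ + 39b³ + 2b² + 38b = (b² - 6b + 37)(b³ + 8b² + 50b + 228) + (-222b² - 444b - 8436)
  b³ + 8b² + 50b + 228 = (-(1/222)b - 1/37)(-222b² - 444b - 8436) + (0)
Last nonzero remainder: -222b² - 444b - 8436. Dividing through by -222 gives the monic gcd b² + 2b + 38.
Cancel b² + 2b + 38 from numerator and denominator to get the reduced form.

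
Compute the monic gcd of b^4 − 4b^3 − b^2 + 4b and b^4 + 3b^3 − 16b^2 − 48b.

b^2 − 4b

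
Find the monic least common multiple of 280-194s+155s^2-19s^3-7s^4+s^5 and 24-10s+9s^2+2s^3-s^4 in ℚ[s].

840-302s+271s^2+98s^3-40s^4-4s^5+s^6

Repeated division with remainder:
  s^5-7s^4-19s^3+155s^2-194s+280 = (-s+5)(-s^4+2s^3+9s^2-10s+24) + (-20s^3+100s^2-120s+160)
  -s^4+2s^3+9s^2-10s+24 = ((1/20)s+3/20)(-20s^3+100s^2-120s+160) + (0)
Last nonzero remainder: -20s^3+100s^2-120s+160. Dividing through by -20 gives the monic gcd s^3-5s^2+6s-8.
Then lcm(f, g) = f·g / gcd(f, g); expanding and making the result monic gives the answer.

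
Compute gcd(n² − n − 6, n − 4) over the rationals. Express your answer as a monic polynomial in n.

By polynomial division,
  n² − n − 6 = (n + 3)(n − 4) + (6)
  n − 4 = ((1/6)n − 2/3)(6) + (0)
The last nonzero remainder is the constant 6, so the polynomials are coprime and gcd = 1.

1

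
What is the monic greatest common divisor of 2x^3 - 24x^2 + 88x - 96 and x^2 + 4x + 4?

1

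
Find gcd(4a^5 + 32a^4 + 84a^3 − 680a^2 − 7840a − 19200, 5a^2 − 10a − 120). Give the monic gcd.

By polynomial division,
  4a^5 + 32a^4 + 84a^3 − 680a^2 − 7840a − 19200 = ((4/5)a^3 + 8a^2 + 52a + 160)(5a^2 − 10a − 120) + (0)
Last nonzero remainder: 5a^2 − 10a − 120. Dividing through by 5 gives the monic gcd a^2 − 2a − 24.

a^2 − 2a − 24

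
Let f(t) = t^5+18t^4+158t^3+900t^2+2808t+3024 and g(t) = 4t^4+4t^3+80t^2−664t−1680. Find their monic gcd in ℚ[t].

t^3+6t^2+50t+84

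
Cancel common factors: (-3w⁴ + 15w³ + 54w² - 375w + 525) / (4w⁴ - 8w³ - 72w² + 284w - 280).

By polynomial division,
  -3w⁴ + 15w³ + 54w² - 375w + 525 = (-3/4)(4w⁴ - 8w³ - 72w² + 284w - 280) + (9w³ - 162w + 315)
  4w⁴ - 8w³ - 72w² + 284w - 280 = ((4/9)w - 8/9)(9w³ - 162w + 315) + (0)
Last nonzero remainder: 9w³ - 162w + 315. Dividing through by 9 gives the monic gcd w³ - 18w + 35.
Cancel w³ - 18w + 35 from numerator and denominator to get the reduced form.

(-3w + 15)/(4w - 8)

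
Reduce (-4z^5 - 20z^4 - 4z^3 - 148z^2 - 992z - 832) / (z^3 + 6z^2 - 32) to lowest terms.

(-4z^3 + 12z^2 - 36z - 52)/(z - 2)

Repeated division with remainder:
  -4z^5 - 20z^4 - 4z^3 - 148z^2 - 992z - 832 = (-4z^2 + 4z - 28)(z^3 + 6z^2 - 32) + (-108z^2 - 864z - 1728)
  z^3 + 6z^2 - 32 = (-(1/108)z + 1/54)(-108z^2 - 864z - 1728) + (0)
Last nonzero remainder: -108z^2 - 864z - 1728. Dividing through by -108 gives the monic gcd z^2 + 8z + 16.
Cancel z^2 + 8z + 16 from numerator and denominator to get the reduced form.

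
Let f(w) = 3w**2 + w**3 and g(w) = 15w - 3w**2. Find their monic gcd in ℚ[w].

w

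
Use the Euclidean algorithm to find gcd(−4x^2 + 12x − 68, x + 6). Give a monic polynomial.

Apply the Euclidean algorithm:
  −4x^2 + 12x − 68 = (−4x + 36)(x + 6) + (−284)
  x + 6 = (−(1/284)x − 3/142)(−284) + (0)
The last nonzero remainder is the constant −284, so the polynomials are coprime and gcd = 1.

1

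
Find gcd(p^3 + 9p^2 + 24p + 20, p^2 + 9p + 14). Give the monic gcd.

p + 2

Repeated division with remainder:
  p^3 + 9p^2 + 24p + 20 = (p)(p^2 + 9p + 14) + (10p + 20)
  p^2 + 9p + 14 = ((1/10)p + 7/10)(10p + 20) + (0)
Last nonzero remainder: 10p + 20. Dividing through by 10 gives the monic gcd p + 2.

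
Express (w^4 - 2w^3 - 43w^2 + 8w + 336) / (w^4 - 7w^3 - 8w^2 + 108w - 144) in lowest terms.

By polynomial division,
  w^4 - 2w^3 - 43w^2 + 8w + 336 = (w^4 - 7w^3 - 8w^2 + 108w - 144) + (5w^3 - 35w^2 - 100w + 480)
  w^4 - 7w^3 - 8w^2 + 108w - 144 = ((1/5)w)(5w^3 - 35w^2 - 100w + 480) + (12w^2 + 12w - 144)
  5w^3 - 35w^2 - 100w + 480 = ((5/12)w - 10/3)(12w^2 + 12w - 144) + (0)
Last nonzero remainder: 12w^2 + 12w - 144. Dividing through by 12 gives the monic gcd w^2 + w - 12.
Cancel w^2 + w - 12 from numerator and denominator to get the reduced form.

(w^2 - 3w - 28)/(w^2 - 8w + 12)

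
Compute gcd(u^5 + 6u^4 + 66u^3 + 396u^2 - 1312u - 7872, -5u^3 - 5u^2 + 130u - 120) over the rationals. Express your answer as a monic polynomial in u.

u^2 + 2u - 24

Repeated division with remainder:
  u^5 + 6u^4 + 66u^3 + 396u^2 - 1312u - 7872 = (-(1/5)u^2 - u - 87/5)(-5u^3 - 5u^2 + 130u - 120) + (415u^2 + 830u - 9960)
  -5u^3 - 5u^2 + 130u - 120 = (-(1/83)u + 1/83)(415u^2 + 830u - 9960) + (0)
Last nonzero remainder: 415u^2 + 830u - 9960. Dividing through by 415 gives the monic gcd u^2 + 2u - 24.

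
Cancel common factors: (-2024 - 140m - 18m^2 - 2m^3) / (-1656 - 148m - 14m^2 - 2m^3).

Euclidean algorithm in ℚ[m]:
  -2m^3 - 18m^2 - 140m - 2024 = (-2m^3 - 14m^2 - 148m - 1656) + (-4m^2 + 8m - 368)
  -2m^3 - 14m^2 - 148m - 1656 = ((1/2)m + 9/2)(-4m^2 + 8m - 368) + (0)
Last nonzero remainder: -4m^2 + 8m - 368. Dividing through by -4 gives the monic gcd m^2 - 2m + 92.
Cancel m^2 - 2m + 92 from numerator and denominator to get the reduced form.

(11 + m)/(9 + m)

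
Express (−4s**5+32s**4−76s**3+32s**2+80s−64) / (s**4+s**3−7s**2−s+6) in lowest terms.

By polynomial division,
  −4s**5+32s**4−76s**3+32s**2+80s−64 = (−4s+36)(s**4+s**3−7s**2−s+6) + (−140s**3+280s**2+140s−280)
  s**4+s**3−7s**2−s+6 = (−(1/140)s−3/140)(−140s**3+280s**2+140s−280) + (0)
Last nonzero remainder: −140s**3+280s**2+140s−280. Dividing through by −140 gives the monic gcd s**3−2s**2−s+2.
Cancel s**3−2s**2−s+2 from numerator and denominator to get the reduced form.

(−4s**2+24s−32)/(s+3)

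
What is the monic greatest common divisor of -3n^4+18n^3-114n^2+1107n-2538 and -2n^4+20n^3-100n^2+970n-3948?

Euclidean algorithm in ℚ[n]:
  -3n^4+18n^3-114n^2+1107n-2538 = (3/2)(-2n^4+20n^3-100n^2+970n-3948) + (-12n^3+36n^2-348n+3384)
  -2n^4+20n^3-100n^2+970n-3948 = ((1/6)n-7/6)(-12n^3+36n^2-348n+3384) + (0)
Last nonzero remainder: -12n^3+36n^2-348n+3384. Dividing through by -12 gives the monic gcd n^3-3n^2+29n-282.

n^3-3n^2+29n-282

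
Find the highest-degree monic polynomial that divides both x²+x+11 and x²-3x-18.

1

Apply the Euclidean algorithm:
  x²+x+11 = (x²-3x-18) + (4x+29)
  x²-3x-18 = ((1/4)x-41/16)(4x+29) + (901/16)
  4x+29 = ((64/901)x+464/901)(901/16) + (0)
The last nonzero remainder is the constant 901/16, so the polynomials are coprime and gcd = 1.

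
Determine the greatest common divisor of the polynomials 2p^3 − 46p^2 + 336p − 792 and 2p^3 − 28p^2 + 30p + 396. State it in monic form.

By polynomial division,
  2p^3 − 46p^2 + 336p − 792 = (2p^3 − 28p^2 + 30p + 396) + (−18p^2 + 306p − 1188)
  2p^3 − 28p^2 + 30p + 396 = (−(1/9)p − 1/3)(−18p^2 + 306p − 1188) + (0)
Last nonzero remainder: −18p^2 + 306p − 1188. Dividing through by −18 gives the monic gcd p^2 − 17p + 66.

p^2 − 17p + 66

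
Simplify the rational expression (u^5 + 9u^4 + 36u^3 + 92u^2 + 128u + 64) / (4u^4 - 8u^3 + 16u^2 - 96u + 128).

(u^3 + 7u^2 + 14u + 8)/(4u^2 - 16u + 16)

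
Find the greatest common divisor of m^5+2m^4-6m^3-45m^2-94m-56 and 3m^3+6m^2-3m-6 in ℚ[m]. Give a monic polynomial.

Repeated division with remainder:
  m^5+2m^4-6m^3-45m^2-94m-56 = ((1/3)m^2-5/3)(3m^3+6m^2-3m-6) + (-33m^2-99m-66)
  3m^3+6m^2-3m-6 = (-(1/11)m+1/11)(-33m^2-99m-66) + (0)
Last nonzero remainder: -33m^2-99m-66. Dividing through by -33 gives the monic gcd m^2+3m+2.

m^2+3m+2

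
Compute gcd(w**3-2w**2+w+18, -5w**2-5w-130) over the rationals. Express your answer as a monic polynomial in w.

1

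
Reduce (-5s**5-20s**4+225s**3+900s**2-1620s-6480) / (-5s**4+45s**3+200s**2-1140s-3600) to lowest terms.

Euclidean algorithm in ℚ[s]:
  -5s**5-20s**4+225s**3+900s**2-1620s-6480 = (s+13)(-5s**4+45s**3+200s**2-1140s-3600) + (-560s**3-560s**2+16800s+40320)
  -5s**4+45s**3+200s**2-1140s-3600 = ((1/112)s-5/56)(-560s**3-560s**2+16800s+40320) + (0)
Last nonzero remainder: -560s**3-560s**2+16800s+40320. Dividing through by -560 gives the monic gcd s**3+s**2-30s-72.
Cancel s**3+s**2-30s-72 from numerator and denominator to get the reduced form.

(s**2+3s-18)/(s-10)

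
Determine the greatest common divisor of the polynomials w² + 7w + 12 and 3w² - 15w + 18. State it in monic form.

1

Repeated division with remainder:
  w² + 7w + 12 = (1/3)(3w² - 15w + 18) + (12w + 6)
  3w² - 15w + 18 = ((1/4)w - 11/8)(12w + 6) + (105/4)
  12w + 6 = ((16/35)w + 8/35)(105/4) + (0)
The last nonzero remainder is the constant 105/4, so the polynomials are coprime and gcd = 1.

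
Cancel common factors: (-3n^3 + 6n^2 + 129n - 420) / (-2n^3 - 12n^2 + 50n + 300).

(3n^2 + 9n - 84)/(2n^2 + 22n + 60)

By polynomial division,
  -3n^3 + 6n^2 + 129n - 420 = (3/2)(-2n^3 - 12n^2 + 50n + 300) + (24n^2 + 54n - 870)
  -2n^3 - 12n^2 + 50n + 300 = (-(1/12)n - 5/16)(24n^2 + 54n - 870) + (-(45/8)n + 225/8)
  24n^2 + 54n - 870 = (-(64/15)n - 464/15)(-(45/8)n + 225/8) + (0)
Last nonzero remainder: -(45/8)n + 225/8. Dividing through by -45/8 gives the monic gcd n - 5.
Cancel n - 5 from numerator and denominator to get the reduced form.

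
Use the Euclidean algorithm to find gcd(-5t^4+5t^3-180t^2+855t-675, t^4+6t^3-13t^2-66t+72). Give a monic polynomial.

t^2-4t+3

By polynomial division,
  -5t^4+5t^3-180t^2+855t-675 = (-5)(t^4+6t^3-13t^2-66t+72) + (35t^3-245t^2+525t-315)
  t^4+6t^3-13t^2-66t+72 = ((1/35)t+13/35)(35t^3-245t^2+525t-315) + (63t^2-252t+189)
  35t^3-245t^2+525t-315 = ((5/9)t-5/3)(63t^2-252t+189) + (0)
Last nonzero remainder: 63t^2-252t+189. Dividing through by 63 gives the monic gcd t^2-4t+3.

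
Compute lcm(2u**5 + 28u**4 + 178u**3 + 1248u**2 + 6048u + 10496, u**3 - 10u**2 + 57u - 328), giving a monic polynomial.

By polynomial division,
  2u**5 + 28u**4 + 178u**3 + 1248u**2 + 6048u + 10496 = (2u**2 + 48u + 544)(u**3 - 10u**2 + 57u - 328) + (4608u**2 - 9216u + 188928)
  u**3 - 10u**2 + 57u - 328 = ((1/4608)u - 1/576)(4608u**2 - 9216u + 188928) + (0)
Last nonzero remainder: 4608u**2 - 9216u + 188928. Dividing through by 4608 gives the monic gcd u**2 - 2u + 41.
Then lcm(f, g) = f·g / gcd(f, g); expanding and making the result monic gives the answer.

u**6 + 6u**5 - 23u**4 - 88u**3 - 1968u**2 - 18944u - 41984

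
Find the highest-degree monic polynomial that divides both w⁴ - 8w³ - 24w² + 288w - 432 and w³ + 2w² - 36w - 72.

w² - 36

Repeated division with remainder:
  w⁴ - 8w³ - 24w² + 288w - 432 = (w - 10)(w³ + 2w² - 36w - 72) + (32w² - 1152)
  w³ + 2w² - 36w - 72 = ((1/32)w + 1/16)(32w² - 1152) + (0)
Last nonzero remainder: 32w² - 1152. Dividing through by 32 gives the monic gcd w² - 36.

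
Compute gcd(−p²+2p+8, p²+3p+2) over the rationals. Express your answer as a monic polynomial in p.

p+2

Euclidean algorithm in ℚ[p]:
  −p²+2p+8 = (−1)(p²+3p+2) + (5p+10)
  p²+3p+2 = ((1/5)p+1/5)(5p+10) + (0)
Last nonzero remainder: 5p+10. Dividing through by 5 gives the monic gcd p+2.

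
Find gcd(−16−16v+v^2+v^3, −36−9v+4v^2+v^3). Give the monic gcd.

4+v

Euclidean algorithm in ℚ[v]:
  v^3+v^2−16v−16 = (v^3+4v^2−9v−36) + (−3v^2−7v+20)
  v^3+4v^2−9v−36 = (−(1/3)v−5/9)(−3v^2−7v+20) + (−(56/9)v−224/9)
  −3v^2−7v+20 = ((27/56)v−45/56)(−(56/9)v−224/9) + (0)
Last nonzero remainder: −(56/9)v−224/9. Dividing through by −56/9 gives the monic gcd v+4.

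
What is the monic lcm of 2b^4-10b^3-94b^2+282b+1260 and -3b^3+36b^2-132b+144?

By polynomial division,
  2b^4-10b^3-94b^2+282b+1260 = (-(2/3)b-14/3)(-3b^3+36b^2-132b+144) + (-14b^2-238b+1932)
  -3b^3+36b^2-132b+144 = ((3/14)b-87/14)(-14b^2-238b+1932) + (-2025b+12150)
  -14b^2-238b+1932 = ((14/2025)b+322/2025)(-2025b+12150) + (0)
Last nonzero remainder: -2025b+12150. Dividing through by -2025 gives the monic gcd b-6.
Then lcm(f, g) = f·g / gcd(f, g); expanding and making the result monic gives the answer.

b^6-11b^5-9b^4+383b^3-592b^2-2652b+5040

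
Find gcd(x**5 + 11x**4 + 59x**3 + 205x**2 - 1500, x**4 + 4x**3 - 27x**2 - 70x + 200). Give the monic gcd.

Euclidean algorithm in ℚ[x]:
  x**5 + 11x**4 + 59x**3 + 205x**2 - 1500 = (x + 7)(x**4 + 4x**3 - 27x**2 - 70x + 200) + (58x**3 + 464x**2 + 290x - 2900)
  x**4 + 4x**3 - 27x**2 - 70x + 200 = ((1/58)x - 2/29)(58x**3 + 464x**2 + 290x - 2900) + (0)
Last nonzero remainder: 58x**3 + 464x**2 + 290x - 2900. Dividing through by 58 gives the monic gcd x**3 + 8x**2 + 5x - 50.

x**3 + 8x**2 + 5x - 50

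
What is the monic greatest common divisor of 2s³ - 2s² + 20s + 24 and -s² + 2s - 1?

1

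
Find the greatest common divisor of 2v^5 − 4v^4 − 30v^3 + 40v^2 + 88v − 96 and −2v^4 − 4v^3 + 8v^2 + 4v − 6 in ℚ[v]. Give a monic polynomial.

v^2 + 2v − 3

Repeated division with remainder:
  2v^5 − 4v^4 − 30v^3 + 40v^2 + 88v − 96 = (−v + 4)(−2v^4 − 4v^3 + 8v^2 + 4v − 6) + (−6v^3 + 12v^2 + 66v − 72)
  −2v^4 − 4v^3 + 8v^2 + 4v − 6 = ((1/3)v + 4/3)(−6v^3 + 12v^2 + 66v − 72) + (−30v^2 − 60v + 90)
  −6v^3 + 12v^2 + 66v − 72 = ((1/5)v − 4/5)(−30v^2 − 60v + 90) + (0)
Last nonzero remainder: −30v^2 − 60v + 90. Dividing through by −30 gives the monic gcd v^2 + 2v − 3.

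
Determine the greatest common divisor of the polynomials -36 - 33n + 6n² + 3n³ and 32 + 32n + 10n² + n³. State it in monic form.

4 + n

Repeated division with remainder:
  3n³ + 6n² - 33n - 36 = (3)(n³ + 10n² + 32n + 32) + (-24n² - 129n - 132)
  n³ + 10n² + 32n + 32 = (-(1/24)n - 37/192)(-24n² - 129n - 132) + ((105/64)n + 105/16)
  -24n² - 129n - 132 = (-(512/35)n - 704/35)((105/64)n + 105/16) + (0)
Last nonzero remainder: (105/64)n + 105/16. Dividing through by 105/64 gives the monic gcd n + 4.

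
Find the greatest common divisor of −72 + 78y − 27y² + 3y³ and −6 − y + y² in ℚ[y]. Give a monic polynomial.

Apply the Euclidean algorithm:
  3y³ − 27y² + 78y − 72 = (3y − 24)(y² − y − 6) + (72y − 216)
  y² − y − 6 = ((1/72)y + 1/36)(72y − 216) + (0)
Last nonzero remainder: 72y − 216. Dividing through by 72 gives the monic gcd y − 3.

−3 + y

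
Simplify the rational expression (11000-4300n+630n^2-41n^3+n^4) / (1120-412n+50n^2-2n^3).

Repeated division with remainder:
  n^4-41n^3+630n^2-4300n+11000 = (-(1/2)n+8)(-2n^3+50n^2-412n+1120) + (24n^2-444n+2040)
  -2n^3+50n^2-412n+1120 = (-(1/12)n+13/24)(24n^2-444n+2040) + (-(3/2)n+15)
  24n^2-444n+2040 = (-16n+136)(-(3/2)n+15) + (0)
Last nonzero remainder: -(3/2)n+15. Dividing through by -3/2 gives the monic gcd n-10.
Cancel n-10 from numerator and denominator to get the reduced form.

(1100-320n+31n^2-n^3)/(112-30n+2n^2)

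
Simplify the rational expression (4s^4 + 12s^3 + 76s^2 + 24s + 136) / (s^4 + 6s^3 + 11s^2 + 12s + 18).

(4s^2 + 12s + 68)/(s^2 + 6s + 9)

Apply the Euclidean algorithm:
  4s^4 + 12s^3 + 76s^2 + 24s + 136 = (4)(s^4 + 6s^3 + 11s^2 + 12s + 18) + (-12s^3 + 32s^2 - 24s + 64)
  s^4 + 6s^3 + 11s^2 + 12s + 18 = (-(1/12)s - 13/18)(-12s^3 + 32s^2 - 24s + 64) + ((289/9)s^2 + 578/9)
  -12s^3 + 32s^2 - 24s + 64 = (-(108/289)s + 288/289)((289/9)s^2 + 578/9) + (0)
Last nonzero remainder: (289/9)s^2 + 578/9. Dividing through by 289/9 gives the monic gcd s^2 + 2.
Cancel s^2 + 2 from numerator and denominator to get the reduced form.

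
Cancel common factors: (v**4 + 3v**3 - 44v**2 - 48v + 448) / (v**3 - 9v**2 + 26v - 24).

By polynomial division,
  v**4 + 3v**3 - 44v**2 - 48v + 448 = (v + 12)(v**3 - 9v**2 + 26v - 24) + (38v**2 - 336v + 736)
  v**3 - 9v**2 + 26v - 24 = ((1/38)v - 3/722)(38v**2 - 336v + 736) + ((1890/361)v - 7560/361)
  38v**2 - 336v + 736 = ((6859/945)v - 33212/945)((1890/361)v - 7560/361) + (0)
Last nonzero remainder: (1890/361)v - 7560/361. Dividing through by 1890/361 gives the monic gcd v - 4.
Cancel v - 4 from numerator and denominator to get the reduced form.

(v**3 + 7v**2 - 16v - 112)/(v**2 - 5v + 6)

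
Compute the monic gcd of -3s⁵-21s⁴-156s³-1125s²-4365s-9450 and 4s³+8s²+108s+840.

s³+2s²+27s+210

Apply the Euclidean algorithm:
  -3s⁵-21s⁴-156s³-1125s²-4365s-9450 = (-(3/4)s²-(15/4)s-45/4)(4s³+8s²+108s+840) + (0)
Last nonzero remainder: 4s³+8s²+108s+840. Dividing through by 4 gives the monic gcd s³+2s²+27s+210.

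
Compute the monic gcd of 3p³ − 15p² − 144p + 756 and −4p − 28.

By polynomial division,
  3p³ − 15p² − 144p + 756 = (−(3/4)p² + 9p − 27)(−4p − 28) + (0)
Last nonzero remainder: −4p − 28. Dividing through by −4 gives the monic gcd p + 7.

p + 7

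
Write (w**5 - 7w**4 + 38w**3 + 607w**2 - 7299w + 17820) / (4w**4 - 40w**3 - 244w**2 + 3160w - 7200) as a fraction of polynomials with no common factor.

Euclidean algorithm in ℚ[w]:
  w**5 - 7w**4 + 38w**3 + 607w**2 - 7299w + 17820 = ((1/4)w + 3/4)(4w**4 - 40w**3 - 244w**2 + 3160w - 7200) + (129w**3 - 7869w + 23220)
  4w**4 - 40w**3 - 244w**2 + 3160w - 7200 = ((4/129)w - 40/129)(129w**3 - 7869w + 23220) + (0)
Last nonzero remainder: 129w**3 - 7869w + 23220. Dividing through by 129 gives the monic gcd w**3 - 61w + 180.
Cancel w**3 - 61w + 180 from numerator and denominator to get the reduced form.

(w**2 - 7w + 99)/(4w - 40)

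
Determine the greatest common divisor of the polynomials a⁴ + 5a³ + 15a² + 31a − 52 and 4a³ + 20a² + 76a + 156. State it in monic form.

Repeated division with remainder:
  a⁴ + 5a³ + 15a² + 31a − 52 = ((1/4)a)(4a³ + 20a² + 76a + 156) + (−4a² − 8a − 52)
  4a³ + 20a² + 76a + 156 = (−a − 3)(−4a² − 8a − 52) + (0)
Last nonzero remainder: −4a² − 8a − 52. Dividing through by −4 gives the monic gcd a² + 2a + 13.

a² + 2a + 13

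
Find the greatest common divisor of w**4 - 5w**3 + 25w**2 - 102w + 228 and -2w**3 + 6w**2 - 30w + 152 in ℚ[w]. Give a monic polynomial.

w**2 + w + 19

Apply the Euclidean algorithm:
  w**4 - 5w**3 + 25w**2 - 102w + 228 = (-(1/2)w + 1)(-2w**3 + 6w**2 - 30w + 152) + (4w**2 + 4w + 76)
  -2w**3 + 6w**2 - 30w + 152 = (-(1/2)w + 2)(4w**2 + 4w + 76) + (0)
Last nonzero remainder: 4w**2 + 4w + 76. Dividing through by 4 gives the monic gcd w**2 + w + 19.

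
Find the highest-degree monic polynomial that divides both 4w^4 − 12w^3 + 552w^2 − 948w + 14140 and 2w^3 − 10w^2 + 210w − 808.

By polynomial division,
  4w^4 − 12w^3 + 552w^2 − 948w + 14140 = (2w + 4)(2w^3 − 10w^2 + 210w − 808) + (172w^2 − 172w + 17372)
  2w^3 − 10w^2 + 210w − 808 = ((1/86)w − 2/43)(172w^2 − 172w + 17372) + (0)
Last nonzero remainder: 172w^2 − 172w + 17372. Dividing through by 172 gives the monic gcd w^2 − w + 101.

w^2 − w + 101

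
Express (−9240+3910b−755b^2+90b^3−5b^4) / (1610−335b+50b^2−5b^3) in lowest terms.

(−264+74b−11b^2+b^3)/(46−3b+b^2)

Repeated division with remainder:
  −5b^4+90b^3−755b^2+3910b−9240 = (b−8)(−5b^3+50b^2−335b+1610) + (−20b^2−380b+3640)
  −5b^3+50b^2−335b+1610 = ((1/4)b−29/4)(−20b^2−380b+3640) + (−4000b+28000)
  −20b^2−380b+3640 = ((1/200)b+13/100)(−4000b+28000) + (0)
Last nonzero remainder: −4000b+28000. Dividing through by −4000 gives the monic gcd b−7.
Cancel b−7 from numerator and denominator to get the reduced form.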